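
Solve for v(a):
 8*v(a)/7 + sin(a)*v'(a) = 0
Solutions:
 v(a) = C1*(cos(a) + 1)^(4/7)/(cos(a) - 1)^(4/7)


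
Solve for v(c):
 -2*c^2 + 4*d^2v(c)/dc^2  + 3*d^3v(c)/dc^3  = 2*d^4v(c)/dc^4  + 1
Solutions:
 v(c) = C1 + C2*c + C3*exp(c*(3 - sqrt(41))/4) + C4*exp(c*(3 + sqrt(41))/4) + c^4/24 - c^3/8 + 21*c^2/32


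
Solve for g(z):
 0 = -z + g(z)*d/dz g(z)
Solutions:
 g(z) = -sqrt(C1 + z^2)
 g(z) = sqrt(C1 + z^2)


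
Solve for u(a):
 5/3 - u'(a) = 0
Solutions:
 u(a) = C1 + 5*a/3


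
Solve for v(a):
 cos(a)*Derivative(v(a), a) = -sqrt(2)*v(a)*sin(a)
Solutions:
 v(a) = C1*cos(a)^(sqrt(2))


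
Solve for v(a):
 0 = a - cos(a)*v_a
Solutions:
 v(a) = C1 + Integral(a/cos(a), a)


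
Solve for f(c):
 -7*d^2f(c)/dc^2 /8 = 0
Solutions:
 f(c) = C1 + C2*c


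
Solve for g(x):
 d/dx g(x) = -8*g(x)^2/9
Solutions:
 g(x) = 9/(C1 + 8*x)


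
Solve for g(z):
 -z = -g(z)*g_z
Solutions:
 g(z) = -sqrt(C1 + z^2)
 g(z) = sqrt(C1 + z^2)


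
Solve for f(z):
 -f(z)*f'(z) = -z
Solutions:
 f(z) = -sqrt(C1 + z^2)
 f(z) = sqrt(C1 + z^2)


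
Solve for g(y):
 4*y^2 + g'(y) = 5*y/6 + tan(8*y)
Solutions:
 g(y) = C1 - 4*y^3/3 + 5*y^2/12 - log(cos(8*y))/8


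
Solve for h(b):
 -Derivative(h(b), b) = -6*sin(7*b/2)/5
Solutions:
 h(b) = C1 - 12*cos(7*b/2)/35


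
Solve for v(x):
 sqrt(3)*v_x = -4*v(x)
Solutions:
 v(x) = C1*exp(-4*sqrt(3)*x/3)


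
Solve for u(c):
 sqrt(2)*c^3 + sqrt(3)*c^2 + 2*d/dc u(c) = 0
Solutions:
 u(c) = C1 - sqrt(2)*c^4/8 - sqrt(3)*c^3/6


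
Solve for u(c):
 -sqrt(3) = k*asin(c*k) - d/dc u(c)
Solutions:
 u(c) = C1 + sqrt(3)*c + k*Piecewise((c*asin(c*k) + sqrt(-c^2*k^2 + 1)/k, Ne(k, 0)), (0, True))


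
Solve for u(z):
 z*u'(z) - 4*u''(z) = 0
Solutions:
 u(z) = C1 + C2*erfi(sqrt(2)*z/4)


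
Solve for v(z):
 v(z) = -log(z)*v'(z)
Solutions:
 v(z) = C1*exp(-li(z))


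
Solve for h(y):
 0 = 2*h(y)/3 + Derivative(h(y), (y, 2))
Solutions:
 h(y) = C1*sin(sqrt(6)*y/3) + C2*cos(sqrt(6)*y/3)


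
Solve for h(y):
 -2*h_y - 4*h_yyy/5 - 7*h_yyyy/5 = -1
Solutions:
 h(y) = C1 + C2*exp(y*(-8 + 16/(21*sqrt(101145) + 6679)^(1/3) + (21*sqrt(101145) + 6679)^(1/3))/42)*sin(sqrt(3)*y*(-(21*sqrt(101145) + 6679)^(1/3) + 16/(21*sqrt(101145) + 6679)^(1/3))/42) + C3*exp(y*(-8 + 16/(21*sqrt(101145) + 6679)^(1/3) + (21*sqrt(101145) + 6679)^(1/3))/42)*cos(sqrt(3)*y*(-(21*sqrt(101145) + 6679)^(1/3) + 16/(21*sqrt(101145) + 6679)^(1/3))/42) + C4*exp(-y*(16/(21*sqrt(101145) + 6679)^(1/3) + 4 + (21*sqrt(101145) + 6679)^(1/3))/21) + y/2


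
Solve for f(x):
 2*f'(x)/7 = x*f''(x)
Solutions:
 f(x) = C1 + C2*x^(9/7)


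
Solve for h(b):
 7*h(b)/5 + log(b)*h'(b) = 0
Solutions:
 h(b) = C1*exp(-7*li(b)/5)


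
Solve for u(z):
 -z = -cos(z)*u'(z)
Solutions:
 u(z) = C1 + Integral(z/cos(z), z)


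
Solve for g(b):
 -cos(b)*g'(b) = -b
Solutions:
 g(b) = C1 + Integral(b/cos(b), b)


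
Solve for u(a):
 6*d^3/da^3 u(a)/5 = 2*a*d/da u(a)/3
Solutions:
 u(a) = C1 + Integral(C2*airyai(15^(1/3)*a/3) + C3*airybi(15^(1/3)*a/3), a)


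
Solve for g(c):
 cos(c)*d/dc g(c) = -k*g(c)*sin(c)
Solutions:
 g(c) = C1*exp(k*log(cos(c)))


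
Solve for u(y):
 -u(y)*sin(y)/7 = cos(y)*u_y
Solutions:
 u(y) = C1*cos(y)^(1/7)


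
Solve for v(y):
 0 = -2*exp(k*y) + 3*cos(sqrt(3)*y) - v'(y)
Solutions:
 v(y) = C1 + sqrt(3)*sin(sqrt(3)*y) - 2*exp(k*y)/k


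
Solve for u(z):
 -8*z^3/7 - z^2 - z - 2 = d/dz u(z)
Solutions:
 u(z) = C1 - 2*z^4/7 - z^3/3 - z^2/2 - 2*z


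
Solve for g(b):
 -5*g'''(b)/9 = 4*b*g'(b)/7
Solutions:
 g(b) = C1 + Integral(C2*airyai(-210^(2/3)*b/35) + C3*airybi(-210^(2/3)*b/35), b)


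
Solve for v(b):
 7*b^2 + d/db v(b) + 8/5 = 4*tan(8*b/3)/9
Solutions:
 v(b) = C1 - 7*b^3/3 - 8*b/5 - log(cos(8*b/3))/6


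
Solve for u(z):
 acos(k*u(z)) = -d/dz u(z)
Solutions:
 Integral(1/acos(_y*k), (_y, u(z))) = C1 - z


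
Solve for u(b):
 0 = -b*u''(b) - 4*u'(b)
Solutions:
 u(b) = C1 + C2/b^3


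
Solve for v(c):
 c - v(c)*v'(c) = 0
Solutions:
 v(c) = -sqrt(C1 + c^2)
 v(c) = sqrt(C1 + c^2)


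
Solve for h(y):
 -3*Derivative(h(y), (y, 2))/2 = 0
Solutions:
 h(y) = C1 + C2*y


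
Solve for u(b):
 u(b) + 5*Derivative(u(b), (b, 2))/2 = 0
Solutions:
 u(b) = C1*sin(sqrt(10)*b/5) + C2*cos(sqrt(10)*b/5)


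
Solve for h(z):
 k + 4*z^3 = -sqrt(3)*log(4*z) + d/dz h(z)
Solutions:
 h(z) = C1 + k*z + z^4 + sqrt(3)*z*log(z) - sqrt(3)*z + 2*sqrt(3)*z*log(2)


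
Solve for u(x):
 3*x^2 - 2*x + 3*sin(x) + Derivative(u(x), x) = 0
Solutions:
 u(x) = C1 - x^3 + x^2 + 3*cos(x)


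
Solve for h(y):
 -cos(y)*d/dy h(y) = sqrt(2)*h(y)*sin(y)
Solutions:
 h(y) = C1*cos(y)^(sqrt(2))


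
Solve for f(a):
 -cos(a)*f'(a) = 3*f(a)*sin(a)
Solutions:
 f(a) = C1*cos(a)^3


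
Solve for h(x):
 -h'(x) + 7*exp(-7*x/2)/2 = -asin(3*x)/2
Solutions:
 h(x) = C1 + x*asin(3*x)/2 + sqrt(1 - 9*x^2)/6 - exp(-7*x/2)


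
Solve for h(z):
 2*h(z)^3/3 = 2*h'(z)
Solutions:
 h(z) = -sqrt(6)*sqrt(-1/(C1 + z))/2
 h(z) = sqrt(6)*sqrt(-1/(C1 + z))/2


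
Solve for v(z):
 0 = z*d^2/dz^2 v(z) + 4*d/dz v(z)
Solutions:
 v(z) = C1 + C2/z^3


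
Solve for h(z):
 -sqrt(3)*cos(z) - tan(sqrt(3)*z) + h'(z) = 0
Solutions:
 h(z) = C1 - sqrt(3)*log(cos(sqrt(3)*z))/3 + sqrt(3)*sin(z)


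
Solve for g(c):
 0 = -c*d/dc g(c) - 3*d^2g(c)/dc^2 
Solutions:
 g(c) = C1 + C2*erf(sqrt(6)*c/6)


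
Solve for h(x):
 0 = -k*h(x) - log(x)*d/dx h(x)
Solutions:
 h(x) = C1*exp(-k*li(x))


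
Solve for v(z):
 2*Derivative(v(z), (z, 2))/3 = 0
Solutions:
 v(z) = C1 + C2*z


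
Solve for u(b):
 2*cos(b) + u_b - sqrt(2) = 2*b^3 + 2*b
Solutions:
 u(b) = C1 + b^4/2 + b^2 + sqrt(2)*b - 2*sin(b)


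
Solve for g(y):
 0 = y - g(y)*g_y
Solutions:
 g(y) = -sqrt(C1 + y^2)
 g(y) = sqrt(C1 + y^2)


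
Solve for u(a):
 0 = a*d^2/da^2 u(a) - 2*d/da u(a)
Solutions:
 u(a) = C1 + C2*a^3


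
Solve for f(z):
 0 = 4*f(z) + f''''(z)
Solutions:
 f(z) = (C1*sin(z) + C2*cos(z))*exp(-z) + (C3*sin(z) + C4*cos(z))*exp(z)


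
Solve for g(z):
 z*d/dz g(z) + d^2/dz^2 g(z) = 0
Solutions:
 g(z) = C1 + C2*erf(sqrt(2)*z/2)


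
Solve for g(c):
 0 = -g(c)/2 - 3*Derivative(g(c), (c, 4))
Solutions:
 g(c) = (C1*sin(2^(1/4)*3^(3/4)*c/6) + C2*cos(2^(1/4)*3^(3/4)*c/6))*exp(-2^(1/4)*3^(3/4)*c/6) + (C3*sin(2^(1/4)*3^(3/4)*c/6) + C4*cos(2^(1/4)*3^(3/4)*c/6))*exp(2^(1/4)*3^(3/4)*c/6)


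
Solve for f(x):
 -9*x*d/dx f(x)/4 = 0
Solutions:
 f(x) = C1


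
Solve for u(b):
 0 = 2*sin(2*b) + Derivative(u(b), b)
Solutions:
 u(b) = C1 + cos(2*b)


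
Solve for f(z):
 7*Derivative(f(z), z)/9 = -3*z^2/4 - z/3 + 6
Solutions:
 f(z) = C1 - 9*z^3/28 - 3*z^2/14 + 54*z/7


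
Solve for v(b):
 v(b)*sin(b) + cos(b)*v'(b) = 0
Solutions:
 v(b) = C1*cos(b)


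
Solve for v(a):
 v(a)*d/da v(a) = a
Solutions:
 v(a) = -sqrt(C1 + a^2)
 v(a) = sqrt(C1 + a^2)


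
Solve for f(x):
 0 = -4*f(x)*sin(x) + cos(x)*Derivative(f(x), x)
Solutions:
 f(x) = C1/cos(x)^4


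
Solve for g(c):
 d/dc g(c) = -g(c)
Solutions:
 g(c) = C1*exp(-c)


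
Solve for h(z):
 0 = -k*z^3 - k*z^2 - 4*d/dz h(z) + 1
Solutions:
 h(z) = C1 - k*z^4/16 - k*z^3/12 + z/4


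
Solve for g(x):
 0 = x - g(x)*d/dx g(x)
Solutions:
 g(x) = -sqrt(C1 + x^2)
 g(x) = sqrt(C1 + x^2)


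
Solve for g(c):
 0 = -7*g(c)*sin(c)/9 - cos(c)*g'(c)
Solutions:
 g(c) = C1*cos(c)^(7/9)


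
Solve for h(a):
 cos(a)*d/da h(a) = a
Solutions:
 h(a) = C1 + Integral(a/cos(a), a)


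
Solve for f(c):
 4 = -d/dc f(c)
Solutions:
 f(c) = C1 - 4*c


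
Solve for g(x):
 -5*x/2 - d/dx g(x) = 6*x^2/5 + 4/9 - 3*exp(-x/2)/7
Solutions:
 g(x) = C1 - 2*x^3/5 - 5*x^2/4 - 4*x/9 - 6*exp(-x/2)/7


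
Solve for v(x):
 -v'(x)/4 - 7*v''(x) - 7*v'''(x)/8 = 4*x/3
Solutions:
 v(x) = C1 + C2*exp(x*(-4 + sqrt(770)/7)) + C3*exp(-x*(sqrt(770)/7 + 4)) - 8*x^2/3 + 448*x/3


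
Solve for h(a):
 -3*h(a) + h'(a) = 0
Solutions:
 h(a) = C1*exp(3*a)


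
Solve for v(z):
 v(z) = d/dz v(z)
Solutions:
 v(z) = C1*exp(z)


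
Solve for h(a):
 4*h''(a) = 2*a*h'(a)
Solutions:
 h(a) = C1 + C2*erfi(a/2)


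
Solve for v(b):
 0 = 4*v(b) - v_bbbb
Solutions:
 v(b) = C1*exp(-sqrt(2)*b) + C2*exp(sqrt(2)*b) + C3*sin(sqrt(2)*b) + C4*cos(sqrt(2)*b)


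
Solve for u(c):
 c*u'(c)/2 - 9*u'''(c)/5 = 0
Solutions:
 u(c) = C1 + Integral(C2*airyai(60^(1/3)*c/6) + C3*airybi(60^(1/3)*c/6), c)


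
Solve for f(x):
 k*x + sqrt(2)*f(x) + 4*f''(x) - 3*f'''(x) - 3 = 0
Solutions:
 f(x) = C1*exp(x*(-2^(2/3)*(128 + 243*sqrt(2) + sqrt(-16384 + (128 + 243*sqrt(2))^2))^(1/3) - 32*2^(1/3)/(128 + 243*sqrt(2) + sqrt(-16384 + (128 + 243*sqrt(2))^2))^(1/3) + 16)/36)*sin(2^(1/3)*sqrt(3)*x*(-2^(1/3)*(128 + 243*sqrt(2) + sqrt(-16384 + (128 + 243*sqrt(2))^2))^(1/3) + 32/(128 + 243*sqrt(2) + sqrt(-16384 + (128 + 243*sqrt(2))^2))^(1/3))/36) + C2*exp(x*(-2^(2/3)*(128 + 243*sqrt(2) + sqrt(-16384 + (128 + 243*sqrt(2))^2))^(1/3) - 32*2^(1/3)/(128 + 243*sqrt(2) + sqrt(-16384 + (128 + 243*sqrt(2))^2))^(1/3) + 16)/36)*cos(2^(1/3)*sqrt(3)*x*(-2^(1/3)*(128 + 243*sqrt(2) + sqrt(-16384 + (128 + 243*sqrt(2))^2))^(1/3) + 32/(128 + 243*sqrt(2) + sqrt(-16384 + (128 + 243*sqrt(2))^2))^(1/3))/36) + C3*exp(x*(32*2^(1/3)/(128 + 243*sqrt(2) + sqrt(-16384 + (128 + 243*sqrt(2))^2))^(1/3) + 8 + 2^(2/3)*(128 + 243*sqrt(2) + sqrt(-16384 + (128 + 243*sqrt(2))^2))^(1/3))/18) - sqrt(2)*k*x/2 + 3*sqrt(2)/2


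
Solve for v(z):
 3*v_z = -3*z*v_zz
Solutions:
 v(z) = C1 + C2*log(z)


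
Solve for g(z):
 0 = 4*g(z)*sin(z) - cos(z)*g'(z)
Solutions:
 g(z) = C1/cos(z)^4


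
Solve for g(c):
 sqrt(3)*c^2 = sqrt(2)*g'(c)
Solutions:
 g(c) = C1 + sqrt(6)*c^3/6


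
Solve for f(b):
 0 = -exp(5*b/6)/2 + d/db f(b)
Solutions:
 f(b) = C1 + 3*exp(5*b/6)/5


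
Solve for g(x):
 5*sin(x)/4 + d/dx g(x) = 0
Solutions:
 g(x) = C1 + 5*cos(x)/4


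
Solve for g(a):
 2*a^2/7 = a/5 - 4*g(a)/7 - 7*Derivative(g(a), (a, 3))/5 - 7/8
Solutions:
 g(a) = C3*exp(-140^(1/3)*a/7) - a^2/2 + 7*a/20 + (C1*sin(140^(1/3)*sqrt(3)*a/14) + C2*cos(140^(1/3)*sqrt(3)*a/14))*exp(140^(1/3)*a/14) - 49/32


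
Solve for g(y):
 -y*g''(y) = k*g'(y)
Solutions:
 g(y) = C1 + y^(1 - re(k))*(C2*sin(log(y)*Abs(im(k))) + C3*cos(log(y)*im(k)))


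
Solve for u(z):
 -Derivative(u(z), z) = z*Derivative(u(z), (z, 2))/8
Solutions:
 u(z) = C1 + C2/z^7


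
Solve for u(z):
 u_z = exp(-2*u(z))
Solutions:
 u(z) = log(-sqrt(C1 + 2*z))
 u(z) = log(C1 + 2*z)/2


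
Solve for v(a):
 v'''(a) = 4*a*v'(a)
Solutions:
 v(a) = C1 + Integral(C2*airyai(2^(2/3)*a) + C3*airybi(2^(2/3)*a), a)


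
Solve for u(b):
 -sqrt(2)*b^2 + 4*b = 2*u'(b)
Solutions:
 u(b) = C1 - sqrt(2)*b^3/6 + b^2


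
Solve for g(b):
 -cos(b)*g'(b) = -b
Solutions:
 g(b) = C1 + Integral(b/cos(b), b)


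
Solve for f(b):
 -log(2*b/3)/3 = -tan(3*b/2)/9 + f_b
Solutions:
 f(b) = C1 - b*log(b)/3 - b*log(2)/3 + b/3 + b*log(3)/3 - 2*log(cos(3*b/2))/27


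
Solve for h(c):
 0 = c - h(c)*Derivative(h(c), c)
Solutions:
 h(c) = -sqrt(C1 + c^2)
 h(c) = sqrt(C1 + c^2)


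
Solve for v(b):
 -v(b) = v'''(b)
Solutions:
 v(b) = C3*exp(-b) + (C1*sin(sqrt(3)*b/2) + C2*cos(sqrt(3)*b/2))*exp(b/2)


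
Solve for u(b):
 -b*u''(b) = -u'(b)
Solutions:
 u(b) = C1 + C2*b^2


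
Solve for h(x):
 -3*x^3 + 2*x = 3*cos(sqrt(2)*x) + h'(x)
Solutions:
 h(x) = C1 - 3*x^4/4 + x^2 - 3*sqrt(2)*sin(sqrt(2)*x)/2


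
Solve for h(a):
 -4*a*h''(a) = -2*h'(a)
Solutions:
 h(a) = C1 + C2*a^(3/2)


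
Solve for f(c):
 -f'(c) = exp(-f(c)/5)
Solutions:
 f(c) = 5*log(C1 - c/5)


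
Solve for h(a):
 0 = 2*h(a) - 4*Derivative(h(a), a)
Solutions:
 h(a) = C1*exp(a/2)


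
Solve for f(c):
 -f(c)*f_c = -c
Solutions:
 f(c) = -sqrt(C1 + c^2)
 f(c) = sqrt(C1 + c^2)


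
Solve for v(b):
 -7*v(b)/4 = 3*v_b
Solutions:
 v(b) = C1*exp(-7*b/12)


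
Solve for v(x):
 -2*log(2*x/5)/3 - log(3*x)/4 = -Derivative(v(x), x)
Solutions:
 v(x) = C1 + 11*x*log(x)/12 - 2*x*log(5)/3 - 11*x/12 + x*log(3)/4 + 2*x*log(2)/3


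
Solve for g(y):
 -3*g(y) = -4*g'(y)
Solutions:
 g(y) = C1*exp(3*y/4)


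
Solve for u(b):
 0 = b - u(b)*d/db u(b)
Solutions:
 u(b) = -sqrt(C1 + b^2)
 u(b) = sqrt(C1 + b^2)


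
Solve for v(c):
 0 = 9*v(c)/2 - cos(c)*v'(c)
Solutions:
 v(c) = C1*(sin(c) + 1)^(1/4)*(sin(c)^2 + 2*sin(c) + 1)/((sin(c) - 1)^(1/4)*(sin(c)^2 - 2*sin(c) + 1))


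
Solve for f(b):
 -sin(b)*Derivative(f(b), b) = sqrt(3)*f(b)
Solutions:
 f(b) = C1*(cos(b) + 1)^(sqrt(3)/2)/(cos(b) - 1)^(sqrt(3)/2)


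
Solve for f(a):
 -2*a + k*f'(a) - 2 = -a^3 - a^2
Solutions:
 f(a) = C1 - a^4/(4*k) - a^3/(3*k) + a^2/k + 2*a/k


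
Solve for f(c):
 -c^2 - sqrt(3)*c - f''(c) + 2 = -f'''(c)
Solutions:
 f(c) = C1 + C2*c + C3*exp(c) - c^4/12 + c^3*(-2 - sqrt(3))/6 - sqrt(3)*c^2/2


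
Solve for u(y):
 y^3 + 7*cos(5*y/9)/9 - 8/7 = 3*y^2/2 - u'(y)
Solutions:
 u(y) = C1 - y^4/4 + y^3/2 + 8*y/7 - 7*sin(5*y/9)/5


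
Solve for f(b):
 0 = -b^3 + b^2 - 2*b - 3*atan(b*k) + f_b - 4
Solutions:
 f(b) = C1 + b^4/4 - b^3/3 + b^2 + 4*b + 3*Piecewise((b*atan(b*k) - log(b^2*k^2 + 1)/(2*k), Ne(k, 0)), (0, True))


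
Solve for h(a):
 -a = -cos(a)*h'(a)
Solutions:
 h(a) = C1 + Integral(a/cos(a), a)


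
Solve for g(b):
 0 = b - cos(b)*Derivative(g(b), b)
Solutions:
 g(b) = C1 + Integral(b/cos(b), b)


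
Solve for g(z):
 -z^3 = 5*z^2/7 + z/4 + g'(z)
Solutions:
 g(z) = C1 - z^4/4 - 5*z^3/21 - z^2/8


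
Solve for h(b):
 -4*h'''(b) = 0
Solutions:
 h(b) = C1 + C2*b + C3*b^2


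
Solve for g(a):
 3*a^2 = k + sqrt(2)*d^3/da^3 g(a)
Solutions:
 g(a) = C1 + C2*a + C3*a^2 + sqrt(2)*a^5/40 - sqrt(2)*a^3*k/12


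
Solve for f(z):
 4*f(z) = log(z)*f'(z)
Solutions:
 f(z) = C1*exp(4*li(z))


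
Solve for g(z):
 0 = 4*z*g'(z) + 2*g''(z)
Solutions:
 g(z) = C1 + C2*erf(z)


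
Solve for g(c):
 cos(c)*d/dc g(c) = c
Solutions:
 g(c) = C1 + Integral(c/cos(c), c)


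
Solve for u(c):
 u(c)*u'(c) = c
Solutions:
 u(c) = -sqrt(C1 + c^2)
 u(c) = sqrt(C1 + c^2)


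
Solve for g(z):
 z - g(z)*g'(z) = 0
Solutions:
 g(z) = -sqrt(C1 + z^2)
 g(z) = sqrt(C1 + z^2)


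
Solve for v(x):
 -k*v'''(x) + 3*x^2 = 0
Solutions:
 v(x) = C1 + C2*x + C3*x^2 + x^5/(20*k)


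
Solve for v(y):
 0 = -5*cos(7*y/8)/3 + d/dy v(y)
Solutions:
 v(y) = C1 + 40*sin(7*y/8)/21


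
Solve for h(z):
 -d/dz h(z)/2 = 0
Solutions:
 h(z) = C1


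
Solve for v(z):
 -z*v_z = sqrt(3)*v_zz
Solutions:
 v(z) = C1 + C2*erf(sqrt(2)*3^(3/4)*z/6)


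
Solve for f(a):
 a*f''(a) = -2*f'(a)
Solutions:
 f(a) = C1 + C2/a


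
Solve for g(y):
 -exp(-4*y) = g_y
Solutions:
 g(y) = C1 + exp(-4*y)/4


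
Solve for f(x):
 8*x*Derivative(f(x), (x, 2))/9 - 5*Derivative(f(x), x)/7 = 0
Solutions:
 f(x) = C1 + C2*x^(101/56)


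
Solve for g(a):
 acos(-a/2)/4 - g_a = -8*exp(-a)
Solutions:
 g(a) = C1 + a*acos(-a/2)/4 + sqrt(4 - a^2)/4 - 8*exp(-a)


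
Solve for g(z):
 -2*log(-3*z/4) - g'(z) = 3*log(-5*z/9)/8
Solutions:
 g(z) = C1 - 19*z*log(-z)/8 + z*(-log(45) + 3*log(3)/4 + 5*log(5)/8 + 19/8 + 4*log(2))


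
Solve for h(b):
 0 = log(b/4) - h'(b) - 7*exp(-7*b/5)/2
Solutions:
 h(b) = C1 + b*log(b) + b*(-2*log(2) - 1) + 5*exp(-7*b/5)/2


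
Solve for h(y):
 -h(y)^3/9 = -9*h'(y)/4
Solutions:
 h(y) = -9*sqrt(2)*sqrt(-1/(C1 + 4*y))/2
 h(y) = 9*sqrt(2)*sqrt(-1/(C1 + 4*y))/2


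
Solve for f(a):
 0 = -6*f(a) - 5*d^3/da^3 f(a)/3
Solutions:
 f(a) = C3*exp(a*(-18^(1/3)*5^(2/3) + 3*15^(2/3)*2^(1/3))/20)*sin(3*2^(1/3)*3^(1/6)*5^(2/3)*a/10) + C4*exp(a*(-18^(1/3)*5^(2/3) + 3*15^(2/3)*2^(1/3))/20)*cos(3*2^(1/3)*3^(1/6)*5^(2/3)*a/10) + C5*exp(-a*(18^(1/3)*5^(2/3) + 3*15^(2/3)*2^(1/3))/20) + (C1*sin(3*2^(1/3)*3^(1/6)*5^(2/3)*a/10) + C2*cos(3*2^(1/3)*3^(1/6)*5^(2/3)*a/10))*exp(18^(1/3)*5^(2/3)*a/10)


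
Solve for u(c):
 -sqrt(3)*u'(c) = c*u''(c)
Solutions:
 u(c) = C1 + C2*c^(1 - sqrt(3))


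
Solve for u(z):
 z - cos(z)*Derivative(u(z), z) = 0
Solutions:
 u(z) = C1 + Integral(z/cos(z), z)


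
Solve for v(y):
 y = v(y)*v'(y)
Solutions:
 v(y) = -sqrt(C1 + y^2)
 v(y) = sqrt(C1 + y^2)


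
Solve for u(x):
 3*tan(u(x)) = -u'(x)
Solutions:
 u(x) = pi - asin(C1*exp(-3*x))
 u(x) = asin(C1*exp(-3*x))


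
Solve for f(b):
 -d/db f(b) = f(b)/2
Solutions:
 f(b) = C1*exp(-b/2)


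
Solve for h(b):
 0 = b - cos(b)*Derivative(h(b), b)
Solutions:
 h(b) = C1 + Integral(b/cos(b), b)


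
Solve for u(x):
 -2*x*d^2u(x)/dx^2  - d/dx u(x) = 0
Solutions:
 u(x) = C1 + C2*sqrt(x)


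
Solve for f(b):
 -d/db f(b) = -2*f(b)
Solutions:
 f(b) = C1*exp(2*b)


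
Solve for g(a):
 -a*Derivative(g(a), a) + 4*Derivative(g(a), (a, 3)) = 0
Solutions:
 g(a) = C1 + Integral(C2*airyai(2^(1/3)*a/2) + C3*airybi(2^(1/3)*a/2), a)


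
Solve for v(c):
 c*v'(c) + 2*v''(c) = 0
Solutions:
 v(c) = C1 + C2*erf(c/2)


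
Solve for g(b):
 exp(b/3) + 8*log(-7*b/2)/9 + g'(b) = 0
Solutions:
 g(b) = C1 - 8*b*log(-b)/9 + 8*b*(-log(7) + log(2) + 1)/9 - 3*exp(b/3)


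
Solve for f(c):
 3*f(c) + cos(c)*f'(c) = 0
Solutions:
 f(c) = C1*(sin(c) - 1)^(3/2)/(sin(c) + 1)^(3/2)


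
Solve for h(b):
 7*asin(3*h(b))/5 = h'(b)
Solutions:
 Integral(1/asin(3*_y), (_y, h(b))) = C1 + 7*b/5


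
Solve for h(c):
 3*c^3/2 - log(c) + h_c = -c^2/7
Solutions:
 h(c) = C1 - 3*c^4/8 - c^3/21 + c*log(c) - c


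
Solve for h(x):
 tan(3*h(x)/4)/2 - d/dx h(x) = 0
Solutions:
 h(x) = -4*asin(C1*exp(3*x/8))/3 + 4*pi/3
 h(x) = 4*asin(C1*exp(3*x/8))/3


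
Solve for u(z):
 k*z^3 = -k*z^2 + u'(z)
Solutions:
 u(z) = C1 + k*z^4/4 + k*z^3/3


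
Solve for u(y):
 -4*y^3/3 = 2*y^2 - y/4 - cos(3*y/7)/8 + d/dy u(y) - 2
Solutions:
 u(y) = C1 - y^4/3 - 2*y^3/3 + y^2/8 + 2*y + 7*sin(3*y/7)/24


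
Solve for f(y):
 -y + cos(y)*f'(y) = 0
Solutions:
 f(y) = C1 + Integral(y/cos(y), y)


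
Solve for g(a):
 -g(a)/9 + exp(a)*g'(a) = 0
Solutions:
 g(a) = C1*exp(-exp(-a)/9)


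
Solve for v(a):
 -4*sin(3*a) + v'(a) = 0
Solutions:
 v(a) = C1 - 4*cos(3*a)/3


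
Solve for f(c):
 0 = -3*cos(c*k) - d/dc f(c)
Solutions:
 f(c) = C1 - 3*sin(c*k)/k


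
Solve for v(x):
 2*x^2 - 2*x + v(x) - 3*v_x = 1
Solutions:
 v(x) = C1*exp(x/3) - 2*x^2 - 10*x - 29


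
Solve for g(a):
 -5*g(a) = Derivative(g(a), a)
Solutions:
 g(a) = C1*exp(-5*a)


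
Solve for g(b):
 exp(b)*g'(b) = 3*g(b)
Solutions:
 g(b) = C1*exp(-3*exp(-b))


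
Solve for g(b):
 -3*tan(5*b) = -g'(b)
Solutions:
 g(b) = C1 - 3*log(cos(5*b))/5


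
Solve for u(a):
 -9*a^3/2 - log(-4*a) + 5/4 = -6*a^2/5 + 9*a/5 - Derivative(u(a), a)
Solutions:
 u(a) = C1 + 9*a^4/8 - 2*a^3/5 + 9*a^2/10 + a*log(-a) + a*(-9/4 + 2*log(2))


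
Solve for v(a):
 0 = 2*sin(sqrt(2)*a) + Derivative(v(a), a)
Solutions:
 v(a) = C1 + sqrt(2)*cos(sqrt(2)*a)


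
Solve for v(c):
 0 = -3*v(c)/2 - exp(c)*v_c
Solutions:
 v(c) = C1*exp(3*exp(-c)/2)


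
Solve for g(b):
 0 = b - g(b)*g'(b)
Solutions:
 g(b) = -sqrt(C1 + b^2)
 g(b) = sqrt(C1 + b^2)


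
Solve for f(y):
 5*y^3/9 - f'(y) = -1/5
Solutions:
 f(y) = C1 + 5*y^4/36 + y/5


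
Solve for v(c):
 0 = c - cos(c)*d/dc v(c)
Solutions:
 v(c) = C1 + Integral(c/cos(c), c)


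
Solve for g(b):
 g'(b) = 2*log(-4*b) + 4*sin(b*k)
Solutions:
 g(b) = C1 + 2*b*log(-b) - 2*b + 4*b*log(2) + 4*Piecewise((-cos(b*k)/k, Ne(k, 0)), (0, True))


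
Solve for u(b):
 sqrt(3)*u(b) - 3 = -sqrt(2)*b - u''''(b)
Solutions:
 u(b) = -sqrt(6)*b/3 + (C1*sin(sqrt(2)*3^(1/8)*b/2) + C2*cos(sqrt(2)*3^(1/8)*b/2))*exp(-sqrt(2)*3^(1/8)*b/2) + (C3*sin(sqrt(2)*3^(1/8)*b/2) + C4*cos(sqrt(2)*3^(1/8)*b/2))*exp(sqrt(2)*3^(1/8)*b/2) + sqrt(3)


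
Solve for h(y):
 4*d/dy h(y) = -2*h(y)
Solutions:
 h(y) = C1*exp(-y/2)


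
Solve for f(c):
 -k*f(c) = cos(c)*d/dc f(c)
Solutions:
 f(c) = C1*exp(k*(log(sin(c) - 1) - log(sin(c) + 1))/2)


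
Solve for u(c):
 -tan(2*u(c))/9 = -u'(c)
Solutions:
 u(c) = -asin(C1*exp(2*c/9))/2 + pi/2
 u(c) = asin(C1*exp(2*c/9))/2


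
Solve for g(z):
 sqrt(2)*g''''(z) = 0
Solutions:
 g(z) = C1 + C2*z + C3*z^2 + C4*z^3


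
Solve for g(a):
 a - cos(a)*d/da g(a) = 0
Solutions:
 g(a) = C1 + Integral(a/cos(a), a)


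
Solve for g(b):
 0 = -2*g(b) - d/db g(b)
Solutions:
 g(b) = C1*exp(-2*b)


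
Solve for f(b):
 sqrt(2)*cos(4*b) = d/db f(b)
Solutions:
 f(b) = C1 + sqrt(2)*sin(4*b)/4


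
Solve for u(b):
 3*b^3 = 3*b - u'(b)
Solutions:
 u(b) = C1 - 3*b^4/4 + 3*b^2/2


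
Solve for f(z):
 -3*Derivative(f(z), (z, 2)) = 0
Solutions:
 f(z) = C1 + C2*z


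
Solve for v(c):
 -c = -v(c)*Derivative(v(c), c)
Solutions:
 v(c) = -sqrt(C1 + c^2)
 v(c) = sqrt(C1 + c^2)


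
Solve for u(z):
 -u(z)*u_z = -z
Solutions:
 u(z) = -sqrt(C1 + z^2)
 u(z) = sqrt(C1 + z^2)


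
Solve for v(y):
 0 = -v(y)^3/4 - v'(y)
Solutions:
 v(y) = -sqrt(2)*sqrt(-1/(C1 - y))
 v(y) = sqrt(2)*sqrt(-1/(C1 - y))


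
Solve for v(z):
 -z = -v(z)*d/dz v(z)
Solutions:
 v(z) = -sqrt(C1 + z^2)
 v(z) = sqrt(C1 + z^2)


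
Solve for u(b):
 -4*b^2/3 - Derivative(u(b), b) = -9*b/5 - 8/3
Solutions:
 u(b) = C1 - 4*b^3/9 + 9*b^2/10 + 8*b/3


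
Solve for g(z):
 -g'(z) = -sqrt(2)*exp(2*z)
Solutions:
 g(z) = C1 + sqrt(2)*exp(2*z)/2


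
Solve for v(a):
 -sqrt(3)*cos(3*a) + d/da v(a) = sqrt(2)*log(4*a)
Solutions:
 v(a) = C1 + sqrt(2)*a*(log(a) - 1) + 2*sqrt(2)*a*log(2) + sqrt(3)*sin(3*a)/3


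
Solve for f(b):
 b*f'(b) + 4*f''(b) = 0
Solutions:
 f(b) = C1 + C2*erf(sqrt(2)*b/4)


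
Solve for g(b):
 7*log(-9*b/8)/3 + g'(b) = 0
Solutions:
 g(b) = C1 - 7*b*log(-b)/3 + b*(-14*log(3)/3 + 7/3 + 7*log(2))


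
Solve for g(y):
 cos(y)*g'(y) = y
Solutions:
 g(y) = C1 + Integral(y/cos(y), y)


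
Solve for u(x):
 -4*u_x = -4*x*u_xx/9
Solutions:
 u(x) = C1 + C2*x^10


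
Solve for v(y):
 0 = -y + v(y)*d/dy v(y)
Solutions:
 v(y) = -sqrt(C1 + y^2)
 v(y) = sqrt(C1 + y^2)


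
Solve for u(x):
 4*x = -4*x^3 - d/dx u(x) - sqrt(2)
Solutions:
 u(x) = C1 - x^4 - 2*x^2 - sqrt(2)*x


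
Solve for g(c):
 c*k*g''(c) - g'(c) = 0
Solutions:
 g(c) = C1 + c^(((re(k) + 1)*re(k) + im(k)^2)/(re(k)^2 + im(k)^2))*(C2*sin(log(c)*Abs(im(k))/(re(k)^2 + im(k)^2)) + C3*cos(log(c)*im(k)/(re(k)^2 + im(k)^2)))


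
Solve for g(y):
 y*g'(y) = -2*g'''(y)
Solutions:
 g(y) = C1 + Integral(C2*airyai(-2^(2/3)*y/2) + C3*airybi(-2^(2/3)*y/2), y)


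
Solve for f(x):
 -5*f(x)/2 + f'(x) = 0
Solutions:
 f(x) = C1*exp(5*x/2)


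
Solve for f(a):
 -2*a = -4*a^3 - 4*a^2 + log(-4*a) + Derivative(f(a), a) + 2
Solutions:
 f(a) = C1 + a^4 + 4*a^3/3 - a^2 - a*log(-a) + a*(-2*log(2) - 1)


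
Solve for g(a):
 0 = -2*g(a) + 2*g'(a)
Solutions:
 g(a) = C1*exp(a)


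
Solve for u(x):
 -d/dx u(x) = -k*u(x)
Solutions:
 u(x) = C1*exp(k*x)


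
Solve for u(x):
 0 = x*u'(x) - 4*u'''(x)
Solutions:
 u(x) = C1 + Integral(C2*airyai(2^(1/3)*x/2) + C3*airybi(2^(1/3)*x/2), x)


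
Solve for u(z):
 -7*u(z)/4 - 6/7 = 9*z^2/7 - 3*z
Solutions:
 u(z) = -36*z^2/49 + 12*z/7 - 24/49


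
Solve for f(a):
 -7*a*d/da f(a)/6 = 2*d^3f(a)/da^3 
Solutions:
 f(a) = C1 + Integral(C2*airyai(-126^(1/3)*a/6) + C3*airybi(-126^(1/3)*a/6), a)


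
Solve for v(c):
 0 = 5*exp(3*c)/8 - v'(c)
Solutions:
 v(c) = C1 + 5*exp(3*c)/24


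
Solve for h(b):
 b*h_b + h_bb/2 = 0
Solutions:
 h(b) = C1 + C2*erf(b)


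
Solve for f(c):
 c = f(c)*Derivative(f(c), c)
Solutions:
 f(c) = -sqrt(C1 + c^2)
 f(c) = sqrt(C1 + c^2)


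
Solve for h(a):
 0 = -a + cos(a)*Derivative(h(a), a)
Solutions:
 h(a) = C1 + Integral(a/cos(a), a)


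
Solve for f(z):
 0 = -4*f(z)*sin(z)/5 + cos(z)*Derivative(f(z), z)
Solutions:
 f(z) = C1/cos(z)^(4/5)


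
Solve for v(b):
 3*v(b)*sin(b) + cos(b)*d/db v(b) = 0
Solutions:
 v(b) = C1*cos(b)^3


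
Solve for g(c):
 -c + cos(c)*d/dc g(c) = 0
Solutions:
 g(c) = C1 + Integral(c/cos(c), c)


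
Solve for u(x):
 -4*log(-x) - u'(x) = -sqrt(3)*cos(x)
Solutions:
 u(x) = C1 - 4*x*log(-x) + 4*x + sqrt(3)*sin(x)


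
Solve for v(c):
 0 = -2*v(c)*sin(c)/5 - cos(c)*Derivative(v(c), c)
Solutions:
 v(c) = C1*cos(c)^(2/5)


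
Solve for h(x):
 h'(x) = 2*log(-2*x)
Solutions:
 h(x) = C1 + 2*x*log(-x) + 2*x*(-1 + log(2))


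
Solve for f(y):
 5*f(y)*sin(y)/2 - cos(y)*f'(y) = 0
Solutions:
 f(y) = C1/cos(y)^(5/2)


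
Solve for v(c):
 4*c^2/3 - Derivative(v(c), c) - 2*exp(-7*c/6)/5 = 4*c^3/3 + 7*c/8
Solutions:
 v(c) = C1 - c^4/3 + 4*c^3/9 - 7*c^2/16 + 12*exp(-7*c/6)/35


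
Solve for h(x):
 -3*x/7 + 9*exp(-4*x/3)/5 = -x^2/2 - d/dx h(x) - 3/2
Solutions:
 h(x) = C1 - x^3/6 + 3*x^2/14 - 3*x/2 + 27*exp(-4*x/3)/20


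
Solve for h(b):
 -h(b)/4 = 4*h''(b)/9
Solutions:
 h(b) = C1*sin(3*b/4) + C2*cos(3*b/4)


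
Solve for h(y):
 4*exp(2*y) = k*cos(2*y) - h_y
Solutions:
 h(y) = C1 + k*sin(2*y)/2 - 2*exp(2*y)


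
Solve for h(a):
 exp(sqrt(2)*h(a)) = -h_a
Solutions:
 h(a) = sqrt(2)*(2*log(1/(C1 + a)) - log(2))/4


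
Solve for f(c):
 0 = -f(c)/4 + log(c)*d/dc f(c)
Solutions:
 f(c) = C1*exp(li(c)/4)


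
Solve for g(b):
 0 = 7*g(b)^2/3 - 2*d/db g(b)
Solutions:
 g(b) = -6/(C1 + 7*b)


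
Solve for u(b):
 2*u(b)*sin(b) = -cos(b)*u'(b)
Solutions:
 u(b) = C1*cos(b)^2


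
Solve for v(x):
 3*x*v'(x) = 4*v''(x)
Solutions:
 v(x) = C1 + C2*erfi(sqrt(6)*x/4)


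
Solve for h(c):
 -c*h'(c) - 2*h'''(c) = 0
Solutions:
 h(c) = C1 + Integral(C2*airyai(-2^(2/3)*c/2) + C3*airybi(-2^(2/3)*c/2), c)


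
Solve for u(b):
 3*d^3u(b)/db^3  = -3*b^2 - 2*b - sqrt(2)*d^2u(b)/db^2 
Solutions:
 u(b) = C1 + C2*b + C3*exp(-sqrt(2)*b/3) - sqrt(2)*b^4/8 + b^3*(9 - sqrt(2))/6 + 3*b^2*(2 - 9*sqrt(2))/4


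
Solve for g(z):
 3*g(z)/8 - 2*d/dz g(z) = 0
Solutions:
 g(z) = C1*exp(3*z/16)


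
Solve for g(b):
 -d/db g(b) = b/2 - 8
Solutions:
 g(b) = C1 - b^2/4 + 8*b


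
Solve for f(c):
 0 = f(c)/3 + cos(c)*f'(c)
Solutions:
 f(c) = C1*(sin(c) - 1)^(1/6)/(sin(c) + 1)^(1/6)


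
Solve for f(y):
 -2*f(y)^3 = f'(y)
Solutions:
 f(y) = -sqrt(2)*sqrt(-1/(C1 - 2*y))/2
 f(y) = sqrt(2)*sqrt(-1/(C1 - 2*y))/2


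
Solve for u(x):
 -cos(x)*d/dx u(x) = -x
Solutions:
 u(x) = C1 + Integral(x/cos(x), x)


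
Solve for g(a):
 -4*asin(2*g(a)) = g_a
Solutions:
 Integral(1/asin(2*_y), (_y, g(a))) = C1 - 4*a


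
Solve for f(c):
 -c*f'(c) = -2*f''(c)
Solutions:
 f(c) = C1 + C2*erfi(c/2)


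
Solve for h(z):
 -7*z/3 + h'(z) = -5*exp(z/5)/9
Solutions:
 h(z) = C1 + 7*z^2/6 - 25*exp(z/5)/9


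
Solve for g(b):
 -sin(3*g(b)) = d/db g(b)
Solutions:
 g(b) = -acos((-C1 - exp(6*b))/(C1 - exp(6*b)))/3 + 2*pi/3
 g(b) = acos((-C1 - exp(6*b))/(C1 - exp(6*b)))/3


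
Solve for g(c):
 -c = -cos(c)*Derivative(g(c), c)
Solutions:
 g(c) = C1 + Integral(c/cos(c), c)


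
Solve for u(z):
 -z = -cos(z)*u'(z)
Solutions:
 u(z) = C1 + Integral(z/cos(z), z)


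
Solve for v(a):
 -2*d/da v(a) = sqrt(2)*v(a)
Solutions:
 v(a) = C1*exp(-sqrt(2)*a/2)


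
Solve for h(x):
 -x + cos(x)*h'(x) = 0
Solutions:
 h(x) = C1 + Integral(x/cos(x), x)


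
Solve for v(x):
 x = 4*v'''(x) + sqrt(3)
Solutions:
 v(x) = C1 + C2*x + C3*x^2 + x^4/96 - sqrt(3)*x^3/24


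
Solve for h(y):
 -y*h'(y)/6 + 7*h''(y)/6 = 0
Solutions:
 h(y) = C1 + C2*erfi(sqrt(14)*y/14)


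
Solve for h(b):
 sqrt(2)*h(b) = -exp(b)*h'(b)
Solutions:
 h(b) = C1*exp(sqrt(2)*exp(-b))


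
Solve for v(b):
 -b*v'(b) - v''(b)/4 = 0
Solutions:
 v(b) = C1 + C2*erf(sqrt(2)*b)


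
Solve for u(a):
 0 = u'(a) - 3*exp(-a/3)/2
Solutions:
 u(a) = C1 - 9*exp(-a/3)/2


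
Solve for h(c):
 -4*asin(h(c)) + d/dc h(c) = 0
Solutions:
 Integral(1/asin(_y), (_y, h(c))) = C1 + 4*c


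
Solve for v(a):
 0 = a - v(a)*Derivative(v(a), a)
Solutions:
 v(a) = -sqrt(C1 + a^2)
 v(a) = sqrt(C1 + a^2)


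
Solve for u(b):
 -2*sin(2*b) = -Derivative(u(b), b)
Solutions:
 u(b) = C1 - cos(2*b)


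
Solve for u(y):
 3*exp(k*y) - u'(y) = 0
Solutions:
 u(y) = C1 + 3*exp(k*y)/k


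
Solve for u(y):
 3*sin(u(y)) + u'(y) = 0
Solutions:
 u(y) = -acos((-C1 - exp(6*y))/(C1 - exp(6*y))) + 2*pi
 u(y) = acos((-C1 - exp(6*y))/(C1 - exp(6*y)))


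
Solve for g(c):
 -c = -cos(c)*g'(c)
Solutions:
 g(c) = C1 + Integral(c/cos(c), c)


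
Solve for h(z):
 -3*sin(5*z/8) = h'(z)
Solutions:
 h(z) = C1 + 24*cos(5*z/8)/5


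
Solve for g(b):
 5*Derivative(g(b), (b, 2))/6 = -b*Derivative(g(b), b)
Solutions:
 g(b) = C1 + C2*erf(sqrt(15)*b/5)


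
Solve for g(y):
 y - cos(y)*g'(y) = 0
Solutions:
 g(y) = C1 + Integral(y/cos(y), y)


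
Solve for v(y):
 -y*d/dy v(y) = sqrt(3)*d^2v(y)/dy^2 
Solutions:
 v(y) = C1 + C2*erf(sqrt(2)*3^(3/4)*y/6)


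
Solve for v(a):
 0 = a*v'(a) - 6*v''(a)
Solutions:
 v(a) = C1 + C2*erfi(sqrt(3)*a/6)


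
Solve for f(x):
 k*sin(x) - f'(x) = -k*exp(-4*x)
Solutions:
 f(x) = C1 - k*cos(x) - k*exp(-4*x)/4


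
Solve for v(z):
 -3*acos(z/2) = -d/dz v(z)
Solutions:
 v(z) = C1 + 3*z*acos(z/2) - 3*sqrt(4 - z^2)


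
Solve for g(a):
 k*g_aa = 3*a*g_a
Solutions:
 g(a) = C1 + C2*erf(sqrt(6)*a*sqrt(-1/k)/2)/sqrt(-1/k)


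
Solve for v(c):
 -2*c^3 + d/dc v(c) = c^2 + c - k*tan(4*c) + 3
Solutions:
 v(c) = C1 + c^4/2 + c^3/3 + c^2/2 + 3*c + k*log(cos(4*c))/4


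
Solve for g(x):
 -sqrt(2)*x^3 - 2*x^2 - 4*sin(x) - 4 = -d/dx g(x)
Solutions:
 g(x) = C1 + sqrt(2)*x^4/4 + 2*x^3/3 + 4*x - 4*cos(x)


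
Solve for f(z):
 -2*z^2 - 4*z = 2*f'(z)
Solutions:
 f(z) = C1 - z^3/3 - z^2


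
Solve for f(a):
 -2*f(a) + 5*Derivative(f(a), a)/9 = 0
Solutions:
 f(a) = C1*exp(18*a/5)


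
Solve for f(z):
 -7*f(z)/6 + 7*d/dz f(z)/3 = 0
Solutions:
 f(z) = C1*exp(z/2)


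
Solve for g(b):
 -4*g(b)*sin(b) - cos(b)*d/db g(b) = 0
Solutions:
 g(b) = C1*cos(b)^4


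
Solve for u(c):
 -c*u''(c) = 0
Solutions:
 u(c) = C1 + C2*c


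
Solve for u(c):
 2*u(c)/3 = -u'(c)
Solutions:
 u(c) = C1*exp(-2*c/3)


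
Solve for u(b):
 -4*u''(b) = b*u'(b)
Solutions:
 u(b) = C1 + C2*erf(sqrt(2)*b/4)


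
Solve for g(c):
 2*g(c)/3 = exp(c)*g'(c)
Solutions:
 g(c) = C1*exp(-2*exp(-c)/3)


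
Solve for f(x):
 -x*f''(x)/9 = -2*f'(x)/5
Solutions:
 f(x) = C1 + C2*x^(23/5)


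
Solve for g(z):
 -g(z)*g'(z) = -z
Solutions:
 g(z) = -sqrt(C1 + z^2)
 g(z) = sqrt(C1 + z^2)


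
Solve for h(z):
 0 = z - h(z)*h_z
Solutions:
 h(z) = -sqrt(C1 + z^2)
 h(z) = sqrt(C1 + z^2)


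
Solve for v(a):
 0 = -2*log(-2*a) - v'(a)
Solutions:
 v(a) = C1 - 2*a*log(-a) + 2*a*(1 - log(2))


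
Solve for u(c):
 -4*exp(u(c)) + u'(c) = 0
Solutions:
 u(c) = log(-1/(C1 + 4*c))


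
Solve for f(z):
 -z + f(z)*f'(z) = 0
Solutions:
 f(z) = -sqrt(C1 + z^2)
 f(z) = sqrt(C1 + z^2)


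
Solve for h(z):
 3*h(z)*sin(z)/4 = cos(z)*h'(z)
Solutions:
 h(z) = C1/cos(z)^(3/4)


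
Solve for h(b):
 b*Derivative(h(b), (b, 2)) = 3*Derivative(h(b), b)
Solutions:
 h(b) = C1 + C2*b^4


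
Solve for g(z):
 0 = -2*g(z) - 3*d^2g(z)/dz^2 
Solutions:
 g(z) = C1*sin(sqrt(6)*z/3) + C2*cos(sqrt(6)*z/3)


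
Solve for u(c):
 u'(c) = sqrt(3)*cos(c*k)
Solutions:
 u(c) = C1 + sqrt(3)*sin(c*k)/k


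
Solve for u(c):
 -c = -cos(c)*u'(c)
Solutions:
 u(c) = C1 + Integral(c/cos(c), c)


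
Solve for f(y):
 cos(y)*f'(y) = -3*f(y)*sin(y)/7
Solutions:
 f(y) = C1*cos(y)^(3/7)


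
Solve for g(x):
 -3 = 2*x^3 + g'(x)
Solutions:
 g(x) = C1 - x^4/2 - 3*x


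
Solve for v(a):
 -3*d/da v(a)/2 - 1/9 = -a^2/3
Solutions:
 v(a) = C1 + 2*a^3/27 - 2*a/27


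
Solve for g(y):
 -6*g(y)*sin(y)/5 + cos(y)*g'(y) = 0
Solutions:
 g(y) = C1/cos(y)^(6/5)


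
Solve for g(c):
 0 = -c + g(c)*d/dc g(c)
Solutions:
 g(c) = -sqrt(C1 + c^2)
 g(c) = sqrt(C1 + c^2)


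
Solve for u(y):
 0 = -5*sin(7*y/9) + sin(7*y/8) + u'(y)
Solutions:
 u(y) = C1 - 45*cos(7*y/9)/7 + 8*cos(7*y/8)/7


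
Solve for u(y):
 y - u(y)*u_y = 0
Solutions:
 u(y) = -sqrt(C1 + y^2)
 u(y) = sqrt(C1 + y^2)


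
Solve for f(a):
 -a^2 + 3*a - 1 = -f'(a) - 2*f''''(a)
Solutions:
 f(a) = C1 + C4*exp(-2^(2/3)*a/2) + a^3/3 - 3*a^2/2 + a + (C2*sin(2^(2/3)*sqrt(3)*a/4) + C3*cos(2^(2/3)*sqrt(3)*a/4))*exp(2^(2/3)*a/4)


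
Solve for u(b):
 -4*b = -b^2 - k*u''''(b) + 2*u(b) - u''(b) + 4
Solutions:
 u(b) = C1*exp(-sqrt(2)*b*sqrt((-sqrt(8*k + 1) - 1)/k)/2) + C2*exp(sqrt(2)*b*sqrt((-sqrt(8*k + 1) - 1)/k)/2) + C3*exp(-sqrt(2)*b*sqrt((sqrt(8*k + 1) - 1)/k)/2) + C4*exp(sqrt(2)*b*sqrt((sqrt(8*k + 1) - 1)/k)/2) + b^2/2 - 2*b - 3/2


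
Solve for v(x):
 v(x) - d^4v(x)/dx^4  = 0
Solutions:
 v(x) = C1*exp(-x) + C2*exp(x) + C3*sin(x) + C4*cos(x)


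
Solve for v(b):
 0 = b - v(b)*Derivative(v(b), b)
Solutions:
 v(b) = -sqrt(C1 + b^2)
 v(b) = sqrt(C1 + b^2)


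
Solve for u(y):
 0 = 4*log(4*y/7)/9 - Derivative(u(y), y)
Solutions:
 u(y) = C1 + 4*y*log(y)/9 - 4*y*log(7)/9 - 4*y/9 + 8*y*log(2)/9


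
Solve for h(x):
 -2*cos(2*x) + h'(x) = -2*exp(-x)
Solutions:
 h(x) = C1 + sin(2*x) + 2*exp(-x)


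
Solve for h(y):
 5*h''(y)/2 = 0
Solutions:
 h(y) = C1 + C2*y


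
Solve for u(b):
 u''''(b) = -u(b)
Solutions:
 u(b) = (C1*sin(sqrt(2)*b/2) + C2*cos(sqrt(2)*b/2))*exp(-sqrt(2)*b/2) + (C3*sin(sqrt(2)*b/2) + C4*cos(sqrt(2)*b/2))*exp(sqrt(2)*b/2)


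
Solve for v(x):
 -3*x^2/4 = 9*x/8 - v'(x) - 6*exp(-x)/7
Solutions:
 v(x) = C1 + x^3/4 + 9*x^2/16 + 6*exp(-x)/7


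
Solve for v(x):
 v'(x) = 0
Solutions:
 v(x) = C1


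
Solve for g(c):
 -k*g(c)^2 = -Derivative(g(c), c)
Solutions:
 g(c) = -1/(C1 + c*k)


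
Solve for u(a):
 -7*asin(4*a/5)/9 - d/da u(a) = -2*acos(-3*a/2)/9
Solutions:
 u(a) = C1 + 2*a*acos(-3*a/2)/9 - 7*a*asin(4*a/5)/9 + 2*sqrt(4 - 9*a^2)/27 - 7*sqrt(25 - 16*a^2)/36


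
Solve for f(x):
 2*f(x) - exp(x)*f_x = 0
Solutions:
 f(x) = C1*exp(-2*exp(-x))


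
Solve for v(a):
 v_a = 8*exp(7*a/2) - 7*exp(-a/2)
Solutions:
 v(a) = C1 + 16*exp(7*a/2)/7 + 14*exp(-a/2)


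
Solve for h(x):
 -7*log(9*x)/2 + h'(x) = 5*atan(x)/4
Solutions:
 h(x) = C1 + 7*x*log(x)/2 + 5*x*atan(x)/4 - 7*x/2 + 7*x*log(3) - 5*log(x^2 + 1)/8


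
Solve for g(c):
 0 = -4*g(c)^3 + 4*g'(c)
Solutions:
 g(c) = -sqrt(2)*sqrt(-1/(C1 + c))/2
 g(c) = sqrt(2)*sqrt(-1/(C1 + c))/2


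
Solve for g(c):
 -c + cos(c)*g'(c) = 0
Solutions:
 g(c) = C1 + Integral(c/cos(c), c)


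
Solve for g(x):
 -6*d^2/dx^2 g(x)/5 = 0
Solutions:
 g(x) = C1 + C2*x


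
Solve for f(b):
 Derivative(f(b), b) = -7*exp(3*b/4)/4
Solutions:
 f(b) = C1 - 7*exp(3*b/4)/3


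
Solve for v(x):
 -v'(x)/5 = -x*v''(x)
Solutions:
 v(x) = C1 + C2*x^(6/5)


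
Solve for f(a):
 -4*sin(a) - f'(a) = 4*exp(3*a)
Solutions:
 f(a) = C1 - 4*exp(3*a)/3 + 4*cos(a)


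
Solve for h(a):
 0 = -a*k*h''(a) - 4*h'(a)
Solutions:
 h(a) = C1 + a^(((re(k) - 4)*re(k) + im(k)^2)/(re(k)^2 + im(k)^2))*(C2*sin(4*log(a)*Abs(im(k))/(re(k)^2 + im(k)^2)) + C3*cos(4*log(a)*im(k)/(re(k)^2 + im(k)^2)))


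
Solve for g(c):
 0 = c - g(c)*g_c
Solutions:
 g(c) = -sqrt(C1 + c^2)
 g(c) = sqrt(C1 + c^2)


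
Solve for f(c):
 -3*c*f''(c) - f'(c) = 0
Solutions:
 f(c) = C1 + C2*c^(2/3)


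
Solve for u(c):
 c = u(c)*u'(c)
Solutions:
 u(c) = -sqrt(C1 + c^2)
 u(c) = sqrt(C1 + c^2)


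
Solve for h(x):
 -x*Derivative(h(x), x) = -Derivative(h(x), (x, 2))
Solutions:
 h(x) = C1 + C2*erfi(sqrt(2)*x/2)


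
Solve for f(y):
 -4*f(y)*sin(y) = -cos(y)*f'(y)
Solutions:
 f(y) = C1/cos(y)^4


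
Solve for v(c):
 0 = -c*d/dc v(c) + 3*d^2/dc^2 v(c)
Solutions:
 v(c) = C1 + C2*erfi(sqrt(6)*c/6)


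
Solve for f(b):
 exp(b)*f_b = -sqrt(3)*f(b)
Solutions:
 f(b) = C1*exp(sqrt(3)*exp(-b))


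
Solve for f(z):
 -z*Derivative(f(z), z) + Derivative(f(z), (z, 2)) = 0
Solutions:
 f(z) = C1 + C2*erfi(sqrt(2)*z/2)


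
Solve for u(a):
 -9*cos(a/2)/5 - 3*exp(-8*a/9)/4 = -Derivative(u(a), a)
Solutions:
 u(a) = C1 + 18*sin(a/2)/5 - 27*exp(-8*a/9)/32


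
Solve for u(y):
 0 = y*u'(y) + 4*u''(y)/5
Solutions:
 u(y) = C1 + C2*erf(sqrt(10)*y/4)


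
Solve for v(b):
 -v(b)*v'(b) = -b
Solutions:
 v(b) = -sqrt(C1 + b^2)
 v(b) = sqrt(C1 + b^2)


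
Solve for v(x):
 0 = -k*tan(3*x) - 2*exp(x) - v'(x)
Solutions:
 v(x) = C1 + k*log(cos(3*x))/3 - 2*exp(x)


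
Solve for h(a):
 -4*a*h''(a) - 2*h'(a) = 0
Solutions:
 h(a) = C1 + C2*sqrt(a)


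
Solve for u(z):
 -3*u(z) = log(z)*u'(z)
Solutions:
 u(z) = C1*exp(-3*li(z))


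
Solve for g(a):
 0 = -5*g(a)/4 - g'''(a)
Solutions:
 g(a) = C3*exp(-10^(1/3)*a/2) + (C1*sin(10^(1/3)*sqrt(3)*a/4) + C2*cos(10^(1/3)*sqrt(3)*a/4))*exp(10^(1/3)*a/4)


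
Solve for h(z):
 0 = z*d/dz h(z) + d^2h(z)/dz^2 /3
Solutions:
 h(z) = C1 + C2*erf(sqrt(6)*z/2)


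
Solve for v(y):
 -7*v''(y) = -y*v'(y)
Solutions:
 v(y) = C1 + C2*erfi(sqrt(14)*y/14)


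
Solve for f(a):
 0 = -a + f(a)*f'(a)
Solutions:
 f(a) = -sqrt(C1 + a^2)
 f(a) = sqrt(C1 + a^2)


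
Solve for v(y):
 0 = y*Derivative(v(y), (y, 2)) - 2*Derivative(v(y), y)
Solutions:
 v(y) = C1 + C2*y^3


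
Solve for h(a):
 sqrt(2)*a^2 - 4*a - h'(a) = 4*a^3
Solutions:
 h(a) = C1 - a^4 + sqrt(2)*a^3/3 - 2*a^2


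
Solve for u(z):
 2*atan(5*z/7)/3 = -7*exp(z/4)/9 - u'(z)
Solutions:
 u(z) = C1 - 2*z*atan(5*z/7)/3 - 28*exp(z/4)/9 + 7*log(25*z^2 + 49)/15


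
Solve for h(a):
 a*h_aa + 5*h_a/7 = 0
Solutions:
 h(a) = C1 + C2*a^(2/7)


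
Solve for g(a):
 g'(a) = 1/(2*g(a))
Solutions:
 g(a) = -sqrt(C1 + a)
 g(a) = sqrt(C1 + a)


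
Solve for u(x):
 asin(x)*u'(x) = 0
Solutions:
 u(x) = C1


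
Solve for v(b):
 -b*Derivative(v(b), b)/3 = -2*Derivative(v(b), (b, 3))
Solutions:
 v(b) = C1 + Integral(C2*airyai(6^(2/3)*b/6) + C3*airybi(6^(2/3)*b/6), b)


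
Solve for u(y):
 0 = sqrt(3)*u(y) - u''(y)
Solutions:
 u(y) = C1*exp(-3^(1/4)*y) + C2*exp(3^(1/4)*y)


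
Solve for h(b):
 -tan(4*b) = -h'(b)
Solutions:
 h(b) = C1 - log(cos(4*b))/4


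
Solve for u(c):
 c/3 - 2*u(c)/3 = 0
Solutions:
 u(c) = c/2


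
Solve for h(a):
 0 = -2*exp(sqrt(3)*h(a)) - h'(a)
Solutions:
 h(a) = sqrt(3)*(2*log(1/(C1 + 2*a)) - log(3))/6


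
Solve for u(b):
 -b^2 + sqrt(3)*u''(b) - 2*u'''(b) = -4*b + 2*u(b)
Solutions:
 u(b) = C1*exp(b*(3^(2/3)/(-sqrt(3) + sqrt(-3 + (36 - sqrt(3))^2) + 36)^(1/3) + 2*sqrt(3) + 3^(1/3)*(-sqrt(3) + sqrt(-3 + (36 - sqrt(3))^2) + 36)^(1/3))/12)*sin(sqrt(3)*b*(-(-3*sqrt(3) + 4*sqrt(-27/16 + (27 - 3*sqrt(3)/4)^2) + 108)^(1/3) + 3/(-3*sqrt(3) + 4*sqrt(-27/16 + (27 - 3*sqrt(3)/4)^2) + 108)^(1/3))/12) + C2*exp(b*(3^(2/3)/(-sqrt(3) + sqrt(-3 + (36 - sqrt(3))^2) + 36)^(1/3) + 2*sqrt(3) + 3^(1/3)*(-sqrt(3) + sqrt(-3 + (36 - sqrt(3))^2) + 36)^(1/3))/12)*cos(sqrt(3)*b*(-(-3*sqrt(3) + 4*sqrt(-27/16 + (27 - 3*sqrt(3)/4)^2) + 108)^(1/3) + 3/(-3*sqrt(3) + 4*sqrt(-27/16 + (27 - 3*sqrt(3)/4)^2) + 108)^(1/3))/12) + C3*exp(b*(-3^(1/3)*(-sqrt(3) + sqrt(-3 + (36 - sqrt(3))^2) + 36)^(1/3) - 3^(2/3)/(-sqrt(3) + sqrt(-3 + (36 - sqrt(3))^2) + 36)^(1/3) + sqrt(3))/6) - b^2/2 + 2*b - sqrt(3)/2
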